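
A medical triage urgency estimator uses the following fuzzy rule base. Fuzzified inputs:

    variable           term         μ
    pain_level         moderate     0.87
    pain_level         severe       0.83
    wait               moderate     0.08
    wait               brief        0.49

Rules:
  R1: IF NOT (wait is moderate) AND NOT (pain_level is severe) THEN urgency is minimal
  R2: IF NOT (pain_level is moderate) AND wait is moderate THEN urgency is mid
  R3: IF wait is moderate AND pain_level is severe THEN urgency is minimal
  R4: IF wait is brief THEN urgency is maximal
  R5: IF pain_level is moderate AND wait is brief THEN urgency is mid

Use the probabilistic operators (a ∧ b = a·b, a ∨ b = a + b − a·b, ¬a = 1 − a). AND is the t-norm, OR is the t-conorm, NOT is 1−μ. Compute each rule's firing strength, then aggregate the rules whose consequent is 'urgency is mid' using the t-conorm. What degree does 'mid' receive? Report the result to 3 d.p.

R1: ¬moderate=1−0.08=0.92, ¬severe=1−0.83=0.17; AND[a·b] → w = 0.1564
R2: ¬moderate=1−0.87=0.13, moderate=0.08; AND[a·b] → w = 0.0104
R3: moderate=0.08, severe=0.83; AND[a·b] → w = 0.0664
R4: brief=0.49 → w = 0.4900
R5: moderate=0.87, brief=0.49; AND[a·b] → w = 0.4263
Rules with consequent 'mid': {R2, R5} → strengths 0.0104, 0.4263
Aggregate via t-conorm [a + b − a·b]: 0.4323

0.432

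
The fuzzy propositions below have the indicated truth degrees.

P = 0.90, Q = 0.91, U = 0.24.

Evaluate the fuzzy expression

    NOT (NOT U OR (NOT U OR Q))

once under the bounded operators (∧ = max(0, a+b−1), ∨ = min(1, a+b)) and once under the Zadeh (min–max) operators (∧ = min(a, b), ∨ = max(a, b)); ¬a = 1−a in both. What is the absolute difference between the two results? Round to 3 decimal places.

Under bounded:
  NOT U = 1 − 0.24 = 0.76
  NOT U = 1 − 0.24 = 0.76
  NOT U OR Q = min(1, a+b) on (0.76, 0.91) = 1.00
  NOT U OR (NOT U OR Q) = min(1, a+b) on (0.76, 1.00) = 1.00
  NOT (NOT U OR (NOT U OR Q)) = 1 − 1.00 = 0.00
  → value = 0.0000
Under Zadeh (min–max):
  NOT U = 1 − 0.24 = 0.76
  NOT U = 1 − 0.24 = 0.76
  NOT U OR Q = max(a, b) on (0.76, 0.91) = 0.91
  NOT U OR (NOT U OR Q) = max(a, b) on (0.76, 0.91) = 0.91
  NOT (NOT U OR (NOT U OR Q)) = 1 − 0.91 = 0.09
  → value = 0.0900
|0.0000 − 0.0900| = 0.090

0.090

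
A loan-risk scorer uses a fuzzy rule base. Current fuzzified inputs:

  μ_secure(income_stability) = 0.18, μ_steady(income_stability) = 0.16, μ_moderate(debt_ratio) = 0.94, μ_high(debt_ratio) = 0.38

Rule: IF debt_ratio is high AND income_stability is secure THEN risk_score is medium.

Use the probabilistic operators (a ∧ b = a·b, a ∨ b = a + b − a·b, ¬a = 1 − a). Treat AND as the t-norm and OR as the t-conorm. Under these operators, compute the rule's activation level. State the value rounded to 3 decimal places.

firing strength: high=0.38, secure=0.18; AND[a·b] → w = 0.0684

0.068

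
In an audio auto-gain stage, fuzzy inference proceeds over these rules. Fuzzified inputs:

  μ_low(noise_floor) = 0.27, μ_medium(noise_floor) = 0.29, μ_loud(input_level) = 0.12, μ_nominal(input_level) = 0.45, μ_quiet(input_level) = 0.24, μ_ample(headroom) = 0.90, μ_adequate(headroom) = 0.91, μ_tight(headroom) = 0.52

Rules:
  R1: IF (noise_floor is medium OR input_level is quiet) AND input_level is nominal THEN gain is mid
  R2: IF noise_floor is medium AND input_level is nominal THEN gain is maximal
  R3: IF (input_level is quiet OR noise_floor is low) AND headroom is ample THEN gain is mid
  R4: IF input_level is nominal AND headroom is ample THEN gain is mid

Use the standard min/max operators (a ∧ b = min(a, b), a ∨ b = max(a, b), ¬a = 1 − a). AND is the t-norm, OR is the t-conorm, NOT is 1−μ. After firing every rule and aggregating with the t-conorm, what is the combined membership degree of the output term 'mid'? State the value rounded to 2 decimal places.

0.45

R1: (medium=0.29 OR quiet=0.24) = 0.29; AND[min(a, b)] with nominal=0.45 → w = 0.29
R2: medium=0.29, nominal=0.45; AND[min(a, b)] → w = 0.29
R3: (quiet=0.24 OR low=0.27) = 0.27; AND[min(a, b)] with ample=0.90 → w = 0.27
R4: nominal=0.45, ample=0.90; AND[min(a, b)] → w = 0.45
Rules with consequent 'mid': {R1, R3, R4} → strengths 0.29, 0.27, 0.45
Aggregate via t-conorm [max(a, b)]: 0.45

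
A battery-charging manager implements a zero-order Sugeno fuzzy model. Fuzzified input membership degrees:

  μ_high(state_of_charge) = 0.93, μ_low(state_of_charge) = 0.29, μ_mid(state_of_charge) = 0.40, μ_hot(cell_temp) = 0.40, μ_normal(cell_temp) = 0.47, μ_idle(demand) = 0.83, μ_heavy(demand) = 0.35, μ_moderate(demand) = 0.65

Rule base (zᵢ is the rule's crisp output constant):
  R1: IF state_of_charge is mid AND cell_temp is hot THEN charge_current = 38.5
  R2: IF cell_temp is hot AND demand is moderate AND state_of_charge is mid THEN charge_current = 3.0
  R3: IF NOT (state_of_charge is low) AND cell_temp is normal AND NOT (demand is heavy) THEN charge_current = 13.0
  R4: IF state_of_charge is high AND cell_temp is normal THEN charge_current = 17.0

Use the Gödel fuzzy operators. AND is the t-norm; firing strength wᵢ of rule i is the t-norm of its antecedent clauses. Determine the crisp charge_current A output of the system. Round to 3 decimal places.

17.644

R1 (z=38.5): mid=0.40, hot=0.40; AND[min(a, b)] → w = 0.40
R2 (z=3.0): hot=0.40, moderate=0.65, mid=0.40; AND[min(a, b)] → w = 0.40
R3 (z=13.0): ¬low=1−0.29=0.71, normal=0.47, ¬heavy=1−0.35=0.65; AND[min(a, b)] → w = 0.47
R4 (z=17.0): high=0.93, normal=0.47; AND[min(a, b)] → w = 0.47
Weighted average = (0.40·38.5 + 0.40·3.0 + 0.47·13.0 + 0.47·17.0) / (0.40 + 0.40 + 0.47 + 0.47)
  = 30.7000 / 1.7400 = 17.644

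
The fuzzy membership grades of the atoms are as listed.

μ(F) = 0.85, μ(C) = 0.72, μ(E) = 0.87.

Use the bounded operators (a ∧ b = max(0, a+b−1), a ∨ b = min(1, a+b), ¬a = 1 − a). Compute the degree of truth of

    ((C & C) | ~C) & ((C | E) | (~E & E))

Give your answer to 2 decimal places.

C & C = max(0, a+b−1) on (0.72, 0.72) = 0.44
~C = 1 − 0.72 = 0.28
(C & C) | ~C = min(1, a+b) on (0.44, 0.28) = 0.72
C | E = min(1, a+b) on (0.72, 0.87) = 1.00
~E = 1 − 0.87 = 0.13
~E & E = max(0, a+b−1) on (0.13, 0.87) = 0.00
(C | E) | (~E & E) = min(1, a+b) on (1.00, 0.00) = 1.00
((C & C) | ~C) & ((C | E) | (~E & E)) = max(0, a+b−1) on (0.72, 1.00) = 0.72

0.72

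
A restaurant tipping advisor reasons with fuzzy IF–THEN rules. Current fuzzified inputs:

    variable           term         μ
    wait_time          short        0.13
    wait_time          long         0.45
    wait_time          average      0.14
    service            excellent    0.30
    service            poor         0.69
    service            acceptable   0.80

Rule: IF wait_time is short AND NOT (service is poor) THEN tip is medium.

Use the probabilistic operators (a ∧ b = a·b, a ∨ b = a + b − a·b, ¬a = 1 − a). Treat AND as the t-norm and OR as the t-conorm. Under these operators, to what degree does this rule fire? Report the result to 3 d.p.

0.040

firing strength: short=0.13, ¬poor=1−0.69=0.31; AND[a·b] → w = 0.0403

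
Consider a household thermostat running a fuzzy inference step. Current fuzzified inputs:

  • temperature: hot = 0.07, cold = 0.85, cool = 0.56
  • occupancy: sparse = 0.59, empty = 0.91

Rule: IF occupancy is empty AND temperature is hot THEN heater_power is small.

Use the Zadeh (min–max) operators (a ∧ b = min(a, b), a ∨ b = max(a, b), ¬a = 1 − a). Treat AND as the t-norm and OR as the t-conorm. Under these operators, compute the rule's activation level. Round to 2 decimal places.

0.07

firing strength: empty=0.91, hot=0.07; AND[min(a, b)] → w = 0.07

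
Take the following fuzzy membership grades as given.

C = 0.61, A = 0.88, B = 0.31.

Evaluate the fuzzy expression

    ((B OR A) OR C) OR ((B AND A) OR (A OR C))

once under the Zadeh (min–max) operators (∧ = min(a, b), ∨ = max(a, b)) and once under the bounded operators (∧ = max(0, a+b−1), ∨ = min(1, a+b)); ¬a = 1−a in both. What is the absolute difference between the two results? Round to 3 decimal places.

0.120

Under Zadeh (min–max):
  B OR A = max(a, b) on (0.31, 0.88) = 0.88
  (B OR A) OR C = max(a, b) on (0.88, 0.61) = 0.88
  B AND A = min(a, b) on (0.31, 0.88) = 0.31
  A OR C = max(a, b) on (0.88, 0.61) = 0.88
  (B AND A) OR (A OR C) = max(a, b) on (0.31, 0.88) = 0.88
  ((B OR A) OR C) OR ((B AND A) OR (A OR C)) = max(a, b) on (0.88, 0.88) = 0.88
  → value = 0.8800
Under bounded:
  B OR A = min(1, a+b) on (0.31, 0.88) = 1.00
  (B OR A) OR C = min(1, a+b) on (1.00, 0.61) = 1.00
  B AND A = max(0, a+b−1) on (0.31, 0.88) = 0.19
  A OR C = min(1, a+b) on (0.88, 0.61) = 1.00
  (B AND A) OR (A OR C) = min(1, a+b) on (0.19, 1.00) = 1.00
  ((B OR A) OR C) OR ((B AND A) OR (A OR C)) = min(1, a+b) on (1.00, 1.00) = 1.00
  → value = 1.0000
|0.8800 − 1.0000| = 0.120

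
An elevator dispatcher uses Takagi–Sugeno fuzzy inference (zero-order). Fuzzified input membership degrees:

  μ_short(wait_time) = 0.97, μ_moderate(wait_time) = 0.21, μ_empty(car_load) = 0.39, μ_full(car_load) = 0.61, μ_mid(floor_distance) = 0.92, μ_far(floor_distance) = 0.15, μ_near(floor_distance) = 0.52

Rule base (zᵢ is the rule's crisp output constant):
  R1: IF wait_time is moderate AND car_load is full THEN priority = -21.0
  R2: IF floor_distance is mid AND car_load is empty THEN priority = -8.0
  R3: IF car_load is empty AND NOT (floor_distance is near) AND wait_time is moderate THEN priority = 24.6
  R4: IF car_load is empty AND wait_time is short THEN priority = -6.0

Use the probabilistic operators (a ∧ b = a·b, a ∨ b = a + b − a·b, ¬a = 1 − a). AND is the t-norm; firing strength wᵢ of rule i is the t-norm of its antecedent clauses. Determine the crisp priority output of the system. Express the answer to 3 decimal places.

-7.588

R1 (z=-21.0): moderate=0.21, full=0.61; AND[a·b] → w = 0.1281
R2 (z=-8.0): mid=0.92, empty=0.39; AND[a·b] → w = 0.3588
R3 (z=24.6): empty=0.39, ¬near=1−0.52=0.48, moderate=0.21; AND[a·b] → w = 0.0393
R4 (z=-6.0): empty=0.39, short=0.97; AND[a·b] → w = 0.3783
Weighted average = (0.1281·-21.0 + 0.3588·-8.0 + 0.0393·24.6 + 0.3783·-6.0) / (0.1281 + 0.3588 + 0.0393 + 0.3783)
  = -6.8632 / 0.9045 = -7.588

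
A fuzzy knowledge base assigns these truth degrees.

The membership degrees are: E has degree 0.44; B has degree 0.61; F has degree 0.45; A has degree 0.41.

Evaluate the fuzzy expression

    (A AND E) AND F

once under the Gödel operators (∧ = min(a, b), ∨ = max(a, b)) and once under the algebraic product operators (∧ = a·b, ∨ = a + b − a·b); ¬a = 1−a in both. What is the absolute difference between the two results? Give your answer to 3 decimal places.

Under Gödel:
  A AND E = min(a, b) on (0.41, 0.44) = 0.41
  (A AND E) AND F = min(a, b) on (0.41, 0.45) = 0.41
  → value = 0.4100
Under algebraic product:
  A AND E = a·b on (0.4100, 0.4400) = 0.1804
  (A AND E) AND F = a·b on (0.1804, 0.4500) = 0.0812
  → value = 0.0812
|0.4100 − 0.0812| = 0.329

0.329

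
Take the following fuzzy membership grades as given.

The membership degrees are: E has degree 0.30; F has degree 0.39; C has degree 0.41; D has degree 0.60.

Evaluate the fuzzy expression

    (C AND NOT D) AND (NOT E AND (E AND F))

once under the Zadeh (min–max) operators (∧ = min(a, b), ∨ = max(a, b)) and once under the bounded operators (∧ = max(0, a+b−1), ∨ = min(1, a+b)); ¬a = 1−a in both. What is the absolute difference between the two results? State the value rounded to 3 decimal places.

Under Zadeh (min–max):
  NOT D = 1 − 0.60 = 0.40
  C AND NOT D = min(a, b) on (0.41, 0.40) = 0.40
  NOT E = 1 − 0.30 = 0.70
  E AND F = min(a, b) on (0.30, 0.39) = 0.30
  NOT E AND (E AND F) = min(a, b) on (0.70, 0.30) = 0.30
  (C AND NOT D) AND (NOT E AND (E AND F)) = min(a, b) on (0.40, 0.30) = 0.30
  → value = 0.3000
Under bounded:
  NOT D = 1 − 0.60 = 0.40
  C AND NOT D = max(0, a+b−1) on (0.41, 0.40) = 0.00
  NOT E = 1 − 0.30 = 0.70
  E AND F = max(0, a+b−1) on (0.30, 0.39) = 0.00
  NOT E AND (E AND F) = max(0, a+b−1) on (0.70, 0.00) = 0.00
  (C AND NOT D) AND (NOT E AND (E AND F)) = max(0, a+b−1) on (0.00, 0.00) = 0.00
  → value = 0.0000
|0.3000 − 0.0000| = 0.300

0.300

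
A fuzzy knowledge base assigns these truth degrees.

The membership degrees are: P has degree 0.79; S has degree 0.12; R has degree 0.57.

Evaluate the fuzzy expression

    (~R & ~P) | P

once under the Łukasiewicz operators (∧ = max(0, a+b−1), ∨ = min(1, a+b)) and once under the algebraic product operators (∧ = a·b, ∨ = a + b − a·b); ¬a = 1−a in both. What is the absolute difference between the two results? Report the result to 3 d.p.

Under Łukasiewicz:
  ~R = 1 − 0.57 = 0.43
  ~P = 1 − 0.79 = 0.21
  ~R & ~P = max(0, a+b−1) on (0.43, 0.21) = 0.00
  (~R & ~P) | P = min(1, a+b) on (0.00, 0.79) = 0.79
  → value = 0.7900
Under algebraic product:
  ~R = 1 − 0.5700 = 0.4300
  ~P = 1 − 0.7900 = 0.2100
  ~R & ~P = a·b on (0.4300, 0.2100) = 0.0903
  (~R & ~P) | P = a + b − a·b on (0.0903, 0.7900) = 0.8090
  → value = 0.8090
|0.7900 − 0.8090| = 0.019

0.019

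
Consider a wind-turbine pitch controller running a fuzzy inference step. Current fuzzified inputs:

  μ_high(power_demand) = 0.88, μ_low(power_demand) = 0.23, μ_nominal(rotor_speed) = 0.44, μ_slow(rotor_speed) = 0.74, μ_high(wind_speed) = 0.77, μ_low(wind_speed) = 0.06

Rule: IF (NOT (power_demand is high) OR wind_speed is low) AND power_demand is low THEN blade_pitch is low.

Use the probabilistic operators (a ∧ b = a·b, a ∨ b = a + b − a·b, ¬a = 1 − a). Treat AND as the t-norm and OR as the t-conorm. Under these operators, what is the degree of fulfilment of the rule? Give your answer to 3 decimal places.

firing strength: (¬high=1−0.88=0.12 OR low=0.06) = 0.1728; AND[a·b] with low=0.23 → w = 0.0397

0.040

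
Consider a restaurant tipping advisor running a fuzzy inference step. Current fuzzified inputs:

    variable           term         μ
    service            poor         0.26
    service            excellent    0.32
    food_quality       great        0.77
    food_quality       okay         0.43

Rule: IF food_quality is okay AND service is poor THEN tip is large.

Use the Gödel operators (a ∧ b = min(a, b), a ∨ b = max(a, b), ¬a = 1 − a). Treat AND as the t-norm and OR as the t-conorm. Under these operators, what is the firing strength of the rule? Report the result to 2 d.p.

0.26

firing strength: okay=0.43, poor=0.26; AND[min(a, b)] → w = 0.26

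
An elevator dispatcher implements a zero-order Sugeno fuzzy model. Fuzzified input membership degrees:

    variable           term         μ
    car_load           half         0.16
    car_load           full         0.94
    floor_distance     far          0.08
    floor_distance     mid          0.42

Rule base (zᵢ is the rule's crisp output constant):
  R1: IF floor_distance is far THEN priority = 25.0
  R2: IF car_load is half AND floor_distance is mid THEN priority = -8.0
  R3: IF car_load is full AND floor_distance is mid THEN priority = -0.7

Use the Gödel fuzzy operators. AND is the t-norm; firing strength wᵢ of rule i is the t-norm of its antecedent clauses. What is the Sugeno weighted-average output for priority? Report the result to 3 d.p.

R1 (z=25.0): far=0.08 → w = 0.08
R2 (z=-8.0): half=0.16, mid=0.42; AND[min(a, b)] → w = 0.16
R3 (z=-0.7): full=0.94, mid=0.42; AND[min(a, b)] → w = 0.42
Weighted average = (0.08·25.0 + 0.16·-8.0 + 0.42·-0.7) / (0.08 + 0.16 + 0.42)
  = 0.4260 / 0.6600 = 0.645

0.645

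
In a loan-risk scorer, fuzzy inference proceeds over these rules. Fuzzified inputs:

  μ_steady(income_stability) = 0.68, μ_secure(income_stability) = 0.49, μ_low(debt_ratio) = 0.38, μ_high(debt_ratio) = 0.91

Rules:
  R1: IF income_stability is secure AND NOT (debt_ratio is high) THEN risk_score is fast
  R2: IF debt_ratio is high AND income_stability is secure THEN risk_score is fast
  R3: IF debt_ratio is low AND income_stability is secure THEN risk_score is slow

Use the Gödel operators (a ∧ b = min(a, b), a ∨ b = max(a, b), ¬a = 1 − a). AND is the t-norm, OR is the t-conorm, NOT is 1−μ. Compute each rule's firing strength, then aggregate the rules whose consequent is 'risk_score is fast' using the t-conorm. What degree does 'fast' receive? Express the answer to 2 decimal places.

R1: secure=0.49, ¬high=1−0.91=0.09; AND[min(a, b)] → w = 0.09
R2: high=0.91, secure=0.49; AND[min(a, b)] → w = 0.49
R3: low=0.38, secure=0.49; AND[min(a, b)] → w = 0.38
Rules with consequent 'fast': {R1, R2} → strengths 0.09, 0.49
Aggregate via t-conorm [max(a, b)]: 0.49

0.49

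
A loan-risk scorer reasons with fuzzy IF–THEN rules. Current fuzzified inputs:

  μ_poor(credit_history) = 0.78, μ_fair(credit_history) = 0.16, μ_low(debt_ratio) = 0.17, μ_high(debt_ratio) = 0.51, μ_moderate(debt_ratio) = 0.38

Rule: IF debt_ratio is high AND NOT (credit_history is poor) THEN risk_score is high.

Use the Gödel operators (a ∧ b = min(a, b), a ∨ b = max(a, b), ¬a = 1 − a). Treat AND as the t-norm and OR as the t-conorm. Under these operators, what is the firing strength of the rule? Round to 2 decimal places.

0.22

firing strength: high=0.51, ¬poor=1−0.78=0.22; AND[min(a, b)] → w = 0.22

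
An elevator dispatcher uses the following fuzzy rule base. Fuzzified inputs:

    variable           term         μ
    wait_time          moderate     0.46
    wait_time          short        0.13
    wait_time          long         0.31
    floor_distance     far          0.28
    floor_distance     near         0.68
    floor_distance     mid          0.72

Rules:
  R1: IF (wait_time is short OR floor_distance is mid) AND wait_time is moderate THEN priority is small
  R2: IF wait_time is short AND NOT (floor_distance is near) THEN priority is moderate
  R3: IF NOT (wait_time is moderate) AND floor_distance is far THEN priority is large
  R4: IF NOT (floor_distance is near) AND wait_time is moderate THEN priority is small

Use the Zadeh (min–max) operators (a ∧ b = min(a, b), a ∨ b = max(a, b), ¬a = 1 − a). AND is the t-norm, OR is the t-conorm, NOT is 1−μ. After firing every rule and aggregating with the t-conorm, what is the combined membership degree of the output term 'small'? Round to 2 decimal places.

0.46

R1: (short=0.13 OR mid=0.72) = 0.72; AND[min(a, b)] with moderate=0.46 → w = 0.46
R2: short=0.13, ¬near=1−0.68=0.32; AND[min(a, b)] → w = 0.13
R3: ¬moderate=1−0.46=0.54, far=0.28; AND[min(a, b)] → w = 0.28
R4: ¬near=1−0.68=0.32, moderate=0.46; AND[min(a, b)] → w = 0.32
Rules with consequent 'small': {R1, R4} → strengths 0.46, 0.32
Aggregate via t-conorm [max(a, b)]: 0.46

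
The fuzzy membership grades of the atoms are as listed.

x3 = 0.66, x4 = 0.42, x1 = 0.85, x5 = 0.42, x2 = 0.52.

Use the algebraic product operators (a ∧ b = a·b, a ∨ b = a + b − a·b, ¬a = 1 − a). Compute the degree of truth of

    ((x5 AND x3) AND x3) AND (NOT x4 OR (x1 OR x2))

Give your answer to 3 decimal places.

0.177

x5 AND x3 = a·b on (0.4200, 0.6600) = 0.2772
(x5 AND x3) AND x3 = a·b on (0.2772, 0.6600) = 0.1830
NOT x4 = 1 − 0.4200 = 0.5800
x1 OR x2 = a + b − a·b on (0.8500, 0.5200) = 0.9280
NOT x4 OR (x1 OR x2) = a + b − a·b on (0.5800, 0.9280) = 0.9698
((x5 AND x3) AND x3) AND (NOT x4 OR (x1 OR x2)) = a·b on (0.1830, 0.9698) = 0.1774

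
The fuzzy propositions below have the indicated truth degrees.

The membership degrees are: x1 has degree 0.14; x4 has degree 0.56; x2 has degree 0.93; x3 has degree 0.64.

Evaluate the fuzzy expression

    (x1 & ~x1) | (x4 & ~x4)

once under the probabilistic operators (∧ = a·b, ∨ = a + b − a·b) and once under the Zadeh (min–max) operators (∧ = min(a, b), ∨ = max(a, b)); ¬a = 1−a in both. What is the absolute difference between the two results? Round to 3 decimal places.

Under probabilistic:
  ~x1 = 1 − 0.1400 = 0.8600
  x1 & ~x1 = a·b on (0.1400, 0.8600) = 0.1204
  ~x4 = 1 − 0.5600 = 0.4400
  x4 & ~x4 = a·b on (0.5600, 0.4400) = 0.2464
  (x1 & ~x1) | (x4 & ~x4) = a + b − a·b on (0.1204, 0.2464) = 0.3371
  → value = 0.3371
Under Zadeh (min–max):
  ~x1 = 1 − 0.14 = 0.86
  x1 & ~x1 = min(a, b) on (0.14, 0.86) = 0.14
  ~x4 = 1 − 0.56 = 0.44
  x4 & ~x4 = min(a, b) on (0.56, 0.44) = 0.44
  (x1 & ~x1) | (x4 & ~x4) = max(a, b) on (0.14, 0.44) = 0.44
  → value = 0.4400
|0.3371 − 0.4400| = 0.103

0.103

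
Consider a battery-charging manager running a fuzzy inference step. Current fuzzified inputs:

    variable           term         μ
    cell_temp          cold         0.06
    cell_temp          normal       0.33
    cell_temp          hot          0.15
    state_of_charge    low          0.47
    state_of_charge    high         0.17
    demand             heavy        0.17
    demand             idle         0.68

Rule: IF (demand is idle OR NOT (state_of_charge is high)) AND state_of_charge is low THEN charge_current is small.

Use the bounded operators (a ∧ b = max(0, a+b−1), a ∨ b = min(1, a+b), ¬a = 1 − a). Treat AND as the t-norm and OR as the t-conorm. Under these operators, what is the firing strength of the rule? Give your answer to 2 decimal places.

0.47

firing strength: (idle=0.68 OR ¬high=1−0.17=0.83) = 1.00; AND[max(0, a+b−1)] with low=0.47 → w = 0.47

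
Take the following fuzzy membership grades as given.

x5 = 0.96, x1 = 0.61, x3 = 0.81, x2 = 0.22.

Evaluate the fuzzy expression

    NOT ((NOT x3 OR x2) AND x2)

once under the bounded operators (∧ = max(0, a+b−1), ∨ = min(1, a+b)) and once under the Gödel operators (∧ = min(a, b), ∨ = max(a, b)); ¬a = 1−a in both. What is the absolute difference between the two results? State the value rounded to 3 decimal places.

Under bounded:
  NOT x3 = 1 − 0.81 = 0.19
  NOT x3 OR x2 = min(1, a+b) on (0.19, 0.22) = 0.41
  (NOT x3 OR x2) AND x2 = max(0, a+b−1) on (0.41, 0.22) = 0.00
  NOT ((NOT x3 OR x2) AND x2) = 1 − 0.00 = 1.00
  → value = 1.0000
Under Gödel:
  NOT x3 = 1 − 0.81 = 0.19
  NOT x3 OR x2 = max(a, b) on (0.19, 0.22) = 0.22
  (NOT x3 OR x2) AND x2 = min(a, b) on (0.22, 0.22) = 0.22
  NOT ((NOT x3 OR x2) AND x2) = 1 − 0.22 = 0.78
  → value = 0.7800
|1.0000 − 0.7800| = 0.220

0.220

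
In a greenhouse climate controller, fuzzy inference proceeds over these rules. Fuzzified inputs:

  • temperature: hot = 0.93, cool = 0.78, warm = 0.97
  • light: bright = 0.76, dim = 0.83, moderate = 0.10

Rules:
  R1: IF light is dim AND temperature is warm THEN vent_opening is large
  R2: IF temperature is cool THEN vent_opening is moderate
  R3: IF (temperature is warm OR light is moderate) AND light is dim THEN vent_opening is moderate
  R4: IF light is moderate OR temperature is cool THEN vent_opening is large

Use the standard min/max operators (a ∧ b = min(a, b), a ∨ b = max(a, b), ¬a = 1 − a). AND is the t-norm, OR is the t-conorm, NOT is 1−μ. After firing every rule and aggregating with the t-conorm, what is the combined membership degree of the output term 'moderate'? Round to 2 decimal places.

0.83

R1: dim=0.83, warm=0.97; AND[min(a, b)] → w = 0.83
R2: cool=0.78 → w = 0.78
R3: (warm=0.97 OR moderate=0.10) = 0.97; AND[min(a, b)] with dim=0.83 → w = 0.83
R4: moderate=0.10, cool=0.78; OR[max(a, b)] → w = 0.78
Rules with consequent 'moderate': {R2, R3} → strengths 0.78, 0.83
Aggregate via t-conorm [max(a, b)]: 0.83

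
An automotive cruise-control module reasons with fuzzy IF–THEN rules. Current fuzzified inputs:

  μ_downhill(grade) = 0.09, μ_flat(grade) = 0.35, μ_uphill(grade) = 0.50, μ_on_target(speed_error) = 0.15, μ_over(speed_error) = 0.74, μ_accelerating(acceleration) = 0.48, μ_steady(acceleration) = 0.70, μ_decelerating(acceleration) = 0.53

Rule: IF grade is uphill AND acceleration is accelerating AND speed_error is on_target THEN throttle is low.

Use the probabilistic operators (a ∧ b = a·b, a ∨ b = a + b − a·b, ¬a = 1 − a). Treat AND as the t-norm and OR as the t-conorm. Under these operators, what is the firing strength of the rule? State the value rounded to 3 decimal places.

firing strength: uphill=0.50, accelerating=0.48, on_target=0.15; AND[a·b] → w = 0.0360

0.036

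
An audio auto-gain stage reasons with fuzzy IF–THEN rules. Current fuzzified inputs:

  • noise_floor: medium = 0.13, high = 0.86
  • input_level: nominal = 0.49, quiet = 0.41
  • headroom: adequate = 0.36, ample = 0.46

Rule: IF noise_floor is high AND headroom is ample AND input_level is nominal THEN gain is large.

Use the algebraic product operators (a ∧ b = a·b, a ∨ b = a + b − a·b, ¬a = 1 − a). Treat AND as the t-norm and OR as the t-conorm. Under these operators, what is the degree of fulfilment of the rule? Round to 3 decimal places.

0.194

firing strength: high=0.86, ample=0.46, nominal=0.49; AND[a·b] → w = 0.1938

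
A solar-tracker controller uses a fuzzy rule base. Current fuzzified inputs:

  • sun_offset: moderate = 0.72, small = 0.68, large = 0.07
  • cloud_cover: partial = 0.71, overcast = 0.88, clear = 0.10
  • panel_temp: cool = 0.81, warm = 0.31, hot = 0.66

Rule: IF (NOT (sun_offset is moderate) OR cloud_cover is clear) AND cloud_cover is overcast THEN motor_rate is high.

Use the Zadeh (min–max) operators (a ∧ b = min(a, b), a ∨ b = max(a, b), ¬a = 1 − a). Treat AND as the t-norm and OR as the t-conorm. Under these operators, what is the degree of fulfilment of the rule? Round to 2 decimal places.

firing strength: (¬moderate=1−0.72=0.28 OR clear=0.10) = 0.28; AND[min(a, b)] with overcast=0.88 → w = 0.28

0.28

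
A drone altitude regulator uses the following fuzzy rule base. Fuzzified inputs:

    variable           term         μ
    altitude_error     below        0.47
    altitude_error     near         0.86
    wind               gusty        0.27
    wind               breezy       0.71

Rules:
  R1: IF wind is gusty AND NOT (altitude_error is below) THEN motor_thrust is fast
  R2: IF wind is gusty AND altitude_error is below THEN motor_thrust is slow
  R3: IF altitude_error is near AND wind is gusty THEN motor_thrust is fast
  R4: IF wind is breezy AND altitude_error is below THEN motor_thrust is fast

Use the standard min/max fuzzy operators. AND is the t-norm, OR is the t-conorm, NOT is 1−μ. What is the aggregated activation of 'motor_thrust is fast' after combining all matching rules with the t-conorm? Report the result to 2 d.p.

0.47

R1: gusty=0.27, ¬below=1−0.47=0.53; AND[min(a, b)] → w = 0.27
R2: gusty=0.27, below=0.47; AND[min(a, b)] → w = 0.27
R3: near=0.86, gusty=0.27; AND[min(a, b)] → w = 0.27
R4: breezy=0.71, below=0.47; AND[min(a, b)] → w = 0.47
Rules with consequent 'fast': {R1, R3, R4} → strengths 0.27, 0.27, 0.47
Aggregate via t-conorm [max(a, b)]: 0.47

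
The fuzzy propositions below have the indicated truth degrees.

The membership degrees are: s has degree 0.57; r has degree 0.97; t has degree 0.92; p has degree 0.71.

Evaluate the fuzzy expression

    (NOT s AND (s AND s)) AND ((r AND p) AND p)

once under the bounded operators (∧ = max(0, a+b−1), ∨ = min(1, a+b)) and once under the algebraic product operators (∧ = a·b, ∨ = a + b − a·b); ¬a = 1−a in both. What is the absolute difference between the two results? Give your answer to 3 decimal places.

0.068

Under bounded:
  NOT s = 1 − 0.57 = 0.43
  s AND s = max(0, a+b−1) on (0.57, 0.57) = 0.14
  NOT s AND (s AND s) = max(0, a+b−1) on (0.43, 0.14) = 0.00
  r AND p = max(0, a+b−1) on (0.97, 0.71) = 0.68
  (r AND p) AND p = max(0, a+b−1) on (0.68, 0.71) = 0.39
  (NOT s AND (s AND s)) AND ((r AND p) AND p) = max(0, a+b−1) on (0.00, 0.39) = 0.00
  → value = 0.0000
Under algebraic product:
  NOT s = 1 − 0.5700 = 0.4300
  s AND s = a·b on (0.5700, 0.5700) = 0.3249
  NOT s AND (s AND s) = a·b on (0.4300, 0.3249) = 0.1397
  r AND p = a·b on (0.9700, 0.7100) = 0.6887
  (r AND p) AND p = a·b on (0.6887, 0.7100) = 0.4890
  (NOT s AND (s AND s)) AND ((r AND p) AND p) = a·b on (0.1397, 0.4890) = 0.0683
  → value = 0.0683
|0.0000 − 0.0683| = 0.068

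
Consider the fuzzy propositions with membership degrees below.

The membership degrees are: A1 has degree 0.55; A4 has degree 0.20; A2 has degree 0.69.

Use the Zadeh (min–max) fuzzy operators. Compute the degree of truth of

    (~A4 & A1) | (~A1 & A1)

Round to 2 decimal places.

~A4 = 1 − 0.20 = 0.80
~A4 & A1 = min(a, b) on (0.80, 0.55) = 0.55
~A1 = 1 − 0.55 = 0.45
~A1 & A1 = min(a, b) on (0.45, 0.55) = 0.45
(~A4 & A1) | (~A1 & A1) = max(a, b) on (0.55, 0.45) = 0.55

0.55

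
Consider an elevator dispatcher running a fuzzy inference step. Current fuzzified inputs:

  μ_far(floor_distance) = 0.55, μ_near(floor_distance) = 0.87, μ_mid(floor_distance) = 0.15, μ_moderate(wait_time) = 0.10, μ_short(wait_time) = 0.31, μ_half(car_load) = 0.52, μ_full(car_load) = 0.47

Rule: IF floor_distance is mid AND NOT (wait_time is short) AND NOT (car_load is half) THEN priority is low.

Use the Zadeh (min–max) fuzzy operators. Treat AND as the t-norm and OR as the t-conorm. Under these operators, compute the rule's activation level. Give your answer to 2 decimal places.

0.15

firing strength: mid=0.15, ¬short=1−0.31=0.69, ¬half=1−0.52=0.48; AND[min(a, b)] → w = 0.15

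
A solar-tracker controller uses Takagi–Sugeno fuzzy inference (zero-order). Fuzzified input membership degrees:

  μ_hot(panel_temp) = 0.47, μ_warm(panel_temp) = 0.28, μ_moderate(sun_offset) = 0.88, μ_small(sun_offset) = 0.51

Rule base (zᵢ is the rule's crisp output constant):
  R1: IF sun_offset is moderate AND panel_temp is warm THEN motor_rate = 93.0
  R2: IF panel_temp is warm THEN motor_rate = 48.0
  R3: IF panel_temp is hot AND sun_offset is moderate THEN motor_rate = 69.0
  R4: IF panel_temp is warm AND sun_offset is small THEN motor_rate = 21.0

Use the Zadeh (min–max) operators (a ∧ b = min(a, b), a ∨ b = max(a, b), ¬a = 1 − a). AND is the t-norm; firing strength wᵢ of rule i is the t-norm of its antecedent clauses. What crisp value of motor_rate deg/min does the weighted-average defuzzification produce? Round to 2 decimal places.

R1 (z=93.0): moderate=0.88, warm=0.28; AND[min(a, b)] → w = 0.28
R2 (z=48.0): warm=0.28 → w = 0.28
R3 (z=69.0): hot=0.47, moderate=0.88; AND[min(a, b)] → w = 0.47
R4 (z=21.0): warm=0.28, small=0.51; AND[min(a, b)] → w = 0.28
Weighted average = (0.28·93.0 + 0.28·48.0 + 0.47·69.0 + 0.28·21.0) / (0.28 + 0.28 + 0.47 + 0.28)
  = 77.7900 / 1.3100 = 59.38

59.38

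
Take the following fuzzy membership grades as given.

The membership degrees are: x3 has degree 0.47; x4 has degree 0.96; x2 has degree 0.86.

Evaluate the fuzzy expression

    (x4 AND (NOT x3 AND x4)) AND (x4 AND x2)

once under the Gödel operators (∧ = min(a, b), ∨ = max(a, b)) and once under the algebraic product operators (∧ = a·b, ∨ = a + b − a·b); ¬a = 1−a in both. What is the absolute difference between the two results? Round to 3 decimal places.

Under Gödel:
  NOT x3 = 1 − 0.47 = 0.53
  NOT x3 AND x4 = min(a, b) on (0.53, 0.96) = 0.53
  x4 AND (NOT x3 AND x4) = min(a, b) on (0.96, 0.53) = 0.53
  x4 AND x2 = min(a, b) on (0.96, 0.86) = 0.86
  (x4 AND (NOT x3 AND x4)) AND (x4 AND x2) = min(a, b) on (0.53, 0.86) = 0.53
  → value = 0.5300
Under algebraic product:
  NOT x3 = 1 − 0.4700 = 0.5300
  NOT x3 AND x4 = a·b on (0.5300, 0.9600) = 0.5088
  x4 AND (NOT x3 AND x4) = a·b on (0.9600, 0.5088) = 0.4884
  x4 AND x2 = a·b on (0.9600, 0.8600) = 0.8256
  (x4 AND (NOT x3 AND x4)) AND (x4 AND x2) = a·b on (0.4884, 0.8256) = 0.4033
  → value = 0.4033
|0.5300 − 0.4033| = 0.127

0.127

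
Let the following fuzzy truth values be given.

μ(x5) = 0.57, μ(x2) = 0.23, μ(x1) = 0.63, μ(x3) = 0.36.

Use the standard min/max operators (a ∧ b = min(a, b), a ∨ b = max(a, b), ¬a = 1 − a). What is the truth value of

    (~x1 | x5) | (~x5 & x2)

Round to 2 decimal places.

0.57

~x1 = 1 − 0.63 = 0.37
~x1 | x5 = max(a, b) on (0.37, 0.57) = 0.57
~x5 = 1 − 0.57 = 0.43
~x5 & x2 = min(a, b) on (0.43, 0.23) = 0.23
(~x1 | x5) | (~x5 & x2) = max(a, b) on (0.57, 0.23) = 0.57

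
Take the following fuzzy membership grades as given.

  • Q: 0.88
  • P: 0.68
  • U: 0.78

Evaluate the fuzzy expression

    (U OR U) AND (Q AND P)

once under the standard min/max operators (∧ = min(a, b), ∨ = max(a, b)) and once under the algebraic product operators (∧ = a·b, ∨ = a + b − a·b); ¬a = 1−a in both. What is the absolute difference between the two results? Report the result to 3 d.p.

Under standard min/max:
  U OR U = max(a, b) on (0.78, 0.78) = 0.78
  Q AND P = min(a, b) on (0.88, 0.68) = 0.68
  (U OR U) AND (Q AND P) = min(a, b) on (0.78, 0.68) = 0.68
  → value = 0.6800
Under algebraic product:
  U OR U = a + b − a·b on (0.7800, 0.7800) = 0.9516
  Q AND P = a·b on (0.8800, 0.6800) = 0.5984
  (U OR U) AND (Q AND P) = a·b on (0.9516, 0.5984) = 0.5694
  → value = 0.5694
|0.6800 − 0.5694| = 0.111

0.111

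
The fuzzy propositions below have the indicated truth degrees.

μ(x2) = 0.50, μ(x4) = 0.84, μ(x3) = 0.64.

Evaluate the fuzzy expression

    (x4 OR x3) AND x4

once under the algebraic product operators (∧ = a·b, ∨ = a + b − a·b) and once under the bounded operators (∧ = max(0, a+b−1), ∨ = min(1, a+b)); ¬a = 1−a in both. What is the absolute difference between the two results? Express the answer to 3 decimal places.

Under algebraic product:
  x4 OR x3 = a + b − a·b on (0.8400, 0.6400) = 0.9424
  (x4 OR x3) AND x4 = a·b on (0.9424, 0.8400) = 0.7916
  → value = 0.7916
Under bounded:
  x4 OR x3 = min(1, a+b) on (0.84, 0.64) = 1.00
  (x4 OR x3) AND x4 = max(0, a+b−1) on (1.00, 0.84) = 0.84
  → value = 0.8400
|0.7916 − 0.8400| = 0.048

0.048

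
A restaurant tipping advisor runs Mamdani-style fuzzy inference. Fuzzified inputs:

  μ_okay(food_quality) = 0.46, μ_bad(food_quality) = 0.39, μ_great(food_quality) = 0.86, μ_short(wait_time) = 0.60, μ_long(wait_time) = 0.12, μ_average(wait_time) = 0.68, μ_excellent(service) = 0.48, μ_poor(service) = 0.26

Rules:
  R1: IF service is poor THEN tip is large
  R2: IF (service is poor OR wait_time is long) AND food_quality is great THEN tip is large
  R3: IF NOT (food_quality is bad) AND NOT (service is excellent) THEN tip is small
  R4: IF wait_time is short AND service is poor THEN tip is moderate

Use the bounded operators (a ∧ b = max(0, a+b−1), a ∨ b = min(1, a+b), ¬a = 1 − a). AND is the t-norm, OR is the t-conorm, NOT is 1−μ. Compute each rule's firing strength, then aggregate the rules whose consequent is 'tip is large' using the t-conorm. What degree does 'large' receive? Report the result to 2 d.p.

0.50

R1: poor=0.26 → w = 0.26
R2: (poor=0.26 OR long=0.12) = 0.38; AND[max(0, a+b−1)] with great=0.86 → w = 0.24
R3: ¬bad=1−0.39=0.61, ¬excellent=1−0.48=0.52; AND[max(0, a+b−1)] → w = 0.13
R4: short=0.60, poor=0.26; AND[max(0, a+b−1)] → w = 0.00
Rules with consequent 'large': {R1, R2} → strengths 0.26, 0.24
Aggregate via t-conorm [min(1, a+b)]: 0.50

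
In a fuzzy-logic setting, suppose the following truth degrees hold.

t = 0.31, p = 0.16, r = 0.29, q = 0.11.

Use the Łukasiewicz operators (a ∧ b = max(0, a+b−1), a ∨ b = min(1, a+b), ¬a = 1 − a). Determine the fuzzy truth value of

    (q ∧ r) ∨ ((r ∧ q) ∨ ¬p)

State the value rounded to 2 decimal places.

q ∧ r = max(0, a+b−1) on (0.11, 0.29) = 0.00
r ∧ q = max(0, a+b−1) on (0.29, 0.11) = 0.00
¬p = 1 − 0.16 = 0.84
(r ∧ q) ∨ ¬p = min(1, a+b) on (0.00, 0.84) = 0.84
(q ∧ r) ∨ ((r ∧ q) ∨ ¬p) = min(1, a+b) on (0.00, 0.84) = 0.84

0.84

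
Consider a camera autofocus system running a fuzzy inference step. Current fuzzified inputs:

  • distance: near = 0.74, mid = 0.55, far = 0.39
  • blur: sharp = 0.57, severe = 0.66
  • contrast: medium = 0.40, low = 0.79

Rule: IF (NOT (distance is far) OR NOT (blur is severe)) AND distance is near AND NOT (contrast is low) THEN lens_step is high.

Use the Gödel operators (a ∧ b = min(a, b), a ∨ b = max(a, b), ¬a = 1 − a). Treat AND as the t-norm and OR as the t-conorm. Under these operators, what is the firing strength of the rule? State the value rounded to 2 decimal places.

0.21

firing strength: (¬far=1−0.39=0.61 OR ¬severe=1−0.66=0.34) = 0.61; AND[min(a, b)] with near=0.74, ¬low=1−0.79=0.21 → w = 0.21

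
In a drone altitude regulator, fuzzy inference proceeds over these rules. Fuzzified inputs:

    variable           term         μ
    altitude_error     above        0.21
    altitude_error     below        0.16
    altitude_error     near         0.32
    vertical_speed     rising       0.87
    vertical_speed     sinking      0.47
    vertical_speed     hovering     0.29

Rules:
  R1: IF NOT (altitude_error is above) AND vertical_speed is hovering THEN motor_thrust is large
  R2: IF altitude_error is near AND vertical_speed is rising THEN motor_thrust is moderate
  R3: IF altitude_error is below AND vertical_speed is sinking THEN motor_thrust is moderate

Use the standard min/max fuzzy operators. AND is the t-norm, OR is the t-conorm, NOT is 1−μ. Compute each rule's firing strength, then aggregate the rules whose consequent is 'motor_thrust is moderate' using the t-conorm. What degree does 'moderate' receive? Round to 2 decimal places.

R1: ¬above=1−0.21=0.79, hovering=0.29; AND[min(a, b)] → w = 0.29
R2: near=0.32, rising=0.87; AND[min(a, b)] → w = 0.32
R3: below=0.16, sinking=0.47; AND[min(a, b)] → w = 0.16
Rules with consequent 'moderate': {R2, R3} → strengths 0.32, 0.16
Aggregate via t-conorm [max(a, b)]: 0.32

0.32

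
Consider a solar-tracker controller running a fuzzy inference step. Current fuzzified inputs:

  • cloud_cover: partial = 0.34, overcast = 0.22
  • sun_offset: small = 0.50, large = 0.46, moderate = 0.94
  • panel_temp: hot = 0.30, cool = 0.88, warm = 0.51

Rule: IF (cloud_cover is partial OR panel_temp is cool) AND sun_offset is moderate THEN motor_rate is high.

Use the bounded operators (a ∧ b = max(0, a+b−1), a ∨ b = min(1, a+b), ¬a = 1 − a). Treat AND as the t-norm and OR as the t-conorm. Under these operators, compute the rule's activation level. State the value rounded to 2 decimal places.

0.94

firing strength: (partial=0.34 OR cool=0.88) = 1.00; AND[max(0, a+b−1)] with moderate=0.94 → w = 0.94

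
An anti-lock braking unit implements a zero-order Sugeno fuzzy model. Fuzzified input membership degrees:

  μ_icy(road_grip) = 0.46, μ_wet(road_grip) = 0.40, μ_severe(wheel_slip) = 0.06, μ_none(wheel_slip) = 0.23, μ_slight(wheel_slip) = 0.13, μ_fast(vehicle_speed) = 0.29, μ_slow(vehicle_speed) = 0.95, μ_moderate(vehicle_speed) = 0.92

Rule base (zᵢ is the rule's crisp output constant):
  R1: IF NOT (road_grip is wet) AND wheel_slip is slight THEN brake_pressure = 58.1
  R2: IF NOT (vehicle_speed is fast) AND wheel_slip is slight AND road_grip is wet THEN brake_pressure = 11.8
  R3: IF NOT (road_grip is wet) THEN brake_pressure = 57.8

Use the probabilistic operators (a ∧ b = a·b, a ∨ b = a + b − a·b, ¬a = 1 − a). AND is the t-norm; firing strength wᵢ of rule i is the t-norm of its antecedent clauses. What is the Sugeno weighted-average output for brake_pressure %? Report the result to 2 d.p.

R1 (z=58.1): ¬wet=1−0.40=0.60, slight=0.13; AND[a·b] → w = 0.0780
R2 (z=11.8): ¬fast=1−0.29=0.71, slight=0.13, wet=0.40; AND[a·b] → w = 0.0369
R3 (z=57.8): ¬wet=1−0.40=0.60 → w = 0.6000
Weighted average = (0.0780·58.1 + 0.0369·11.8 + 0.6000·57.8) / (0.0780 + 0.0369 + 0.6000)
  = 39.6475 / 0.7149 = 55.46

55.46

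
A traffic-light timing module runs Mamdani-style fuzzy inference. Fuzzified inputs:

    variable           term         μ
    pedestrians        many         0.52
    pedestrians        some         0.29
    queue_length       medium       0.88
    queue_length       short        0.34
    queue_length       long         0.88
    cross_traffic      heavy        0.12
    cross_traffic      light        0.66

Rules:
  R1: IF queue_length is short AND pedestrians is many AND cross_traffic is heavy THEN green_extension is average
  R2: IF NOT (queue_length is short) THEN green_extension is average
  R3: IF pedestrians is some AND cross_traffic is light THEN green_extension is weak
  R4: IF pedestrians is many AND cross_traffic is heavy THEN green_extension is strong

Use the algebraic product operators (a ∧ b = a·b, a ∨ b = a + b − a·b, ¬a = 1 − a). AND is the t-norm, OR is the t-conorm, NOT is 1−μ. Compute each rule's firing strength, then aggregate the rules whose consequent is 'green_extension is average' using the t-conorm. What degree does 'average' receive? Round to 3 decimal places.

0.667

R1: short=0.34, many=0.52, heavy=0.12; AND[a·b] → w = 0.0212
R2: ¬short=1−0.34=0.66 → w = 0.6600
R3: some=0.29, light=0.66; AND[a·b] → w = 0.1914
R4: many=0.52, heavy=0.12; AND[a·b] → w = 0.0624
Rules with consequent 'average': {R1, R2} → strengths 0.0212, 0.6600
Aggregate via t-conorm [a + b − a·b]: 0.6672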